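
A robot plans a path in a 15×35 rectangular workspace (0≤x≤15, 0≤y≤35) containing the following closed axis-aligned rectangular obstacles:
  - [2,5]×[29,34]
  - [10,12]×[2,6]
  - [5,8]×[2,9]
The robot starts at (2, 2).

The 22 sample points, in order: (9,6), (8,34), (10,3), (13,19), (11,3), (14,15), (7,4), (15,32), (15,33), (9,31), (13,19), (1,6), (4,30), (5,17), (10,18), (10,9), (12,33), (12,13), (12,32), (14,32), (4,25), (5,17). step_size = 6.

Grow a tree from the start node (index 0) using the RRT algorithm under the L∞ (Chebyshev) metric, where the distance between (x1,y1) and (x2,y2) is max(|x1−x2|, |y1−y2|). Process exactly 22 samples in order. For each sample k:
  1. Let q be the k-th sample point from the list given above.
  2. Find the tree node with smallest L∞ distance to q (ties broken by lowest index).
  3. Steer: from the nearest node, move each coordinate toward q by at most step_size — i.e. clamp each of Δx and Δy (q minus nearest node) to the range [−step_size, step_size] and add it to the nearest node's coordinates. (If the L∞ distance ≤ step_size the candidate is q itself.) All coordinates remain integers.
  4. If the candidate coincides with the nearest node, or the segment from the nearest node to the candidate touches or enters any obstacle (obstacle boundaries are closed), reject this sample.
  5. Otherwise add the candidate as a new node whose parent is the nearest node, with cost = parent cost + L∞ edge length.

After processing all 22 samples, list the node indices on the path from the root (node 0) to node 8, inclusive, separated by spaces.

1. q=(9,6) nearest=0 d=7 new=(8,6) → blocked by [5,8]×[2,9], reject
2. q=(8,34) nearest=0 d=32 new=(8,8) → blocked by [5,8]×[2,9], reject
3. q=(10,3) nearest=0 d=8 new=(8,3) → blocked by [5,8]×[2,9], reject
4. q=(13,19) nearest=0 d=17 new=(8,8) → blocked by [5,8]×[2,9], reject
5. q=(11,3) nearest=0 d=9 new=(8,3) → blocked by [5,8]×[2,9], reject
6. q=(14,15) nearest=0 d=13 new=(8,8) → blocked by [5,8]×[2,9], reject
7. q=(7,4) nearest=0 d=5 new=(7,4) → blocked by [5,8]×[2,9], reject
8. q=(15,32) nearest=0 d=30 new=(8,8) → blocked by [5,8]×[2,9], reject
9. q=(15,33) nearest=0 d=31 new=(8,8) → blocked by [5,8]×[2,9], reject
10. q=(9,31) nearest=0 d=29 new=(8,8) → blocked by [5,8]×[2,9], reject
11. q=(13,19) nearest=0 d=17 new=(8,8) → blocked by [5,8]×[2,9], reject
12. q=(1,6) nearest=0 d=4 new=(1,6) → add node 1 parent=0 cost=4
13. q=(4,30) nearest=1 d=24 new=(4,12) → add node 2 parent=1 cost=10
14. q=(5,17) nearest=2 d=5 new=(5,17) → add node 3 parent=2 cost=15
15. q=(10,18) nearest=3 d=5 new=(10,18) → add node 4 parent=3 cost=20
16. q=(10,9) nearest=2 d=6 new=(10,9) → add node 5 parent=2 cost=16
17. q=(12,33) nearest=4 d=15 new=(12,24) → add node 6 parent=4 cost=26
18. q=(12,13) nearest=5 d=4 new=(12,13) → add node 7 parent=5 cost=20
19. q=(12,32) nearest=6 d=8 new=(12,30) → add node 8 parent=6 cost=32
20. q=(14,32) nearest=8 d=2 new=(14,32) → add node 9 parent=8 cost=34
21. q=(4,25) nearest=4 d=7 new=(4,24) → add node 10 parent=4 cost=26
22. q=(5,17) nearest=3 d=0 → coincident, reject

Path: 0 1 2 3 4 6 8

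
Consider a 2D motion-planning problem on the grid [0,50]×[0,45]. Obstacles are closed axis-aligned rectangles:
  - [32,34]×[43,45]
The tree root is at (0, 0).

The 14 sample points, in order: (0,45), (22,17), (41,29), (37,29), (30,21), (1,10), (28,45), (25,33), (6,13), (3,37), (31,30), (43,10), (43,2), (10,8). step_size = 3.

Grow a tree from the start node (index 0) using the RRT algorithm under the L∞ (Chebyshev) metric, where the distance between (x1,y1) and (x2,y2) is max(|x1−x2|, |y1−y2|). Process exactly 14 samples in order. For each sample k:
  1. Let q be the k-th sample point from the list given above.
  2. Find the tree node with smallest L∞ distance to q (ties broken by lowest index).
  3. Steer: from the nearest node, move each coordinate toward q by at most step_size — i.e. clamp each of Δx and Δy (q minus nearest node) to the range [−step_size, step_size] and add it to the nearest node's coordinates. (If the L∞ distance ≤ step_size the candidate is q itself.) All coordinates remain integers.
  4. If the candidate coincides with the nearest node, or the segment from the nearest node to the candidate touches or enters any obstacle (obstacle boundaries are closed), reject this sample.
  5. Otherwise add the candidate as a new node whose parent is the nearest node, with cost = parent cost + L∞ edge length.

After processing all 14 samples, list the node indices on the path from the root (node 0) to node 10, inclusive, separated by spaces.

Path: 0 2 3 4 5 7 8 10

1. q=(0,45) nearest=0 d=45 new=(0,3) → add node 1 parent=0 cost=3
2. q=(22,17) nearest=0 d=22 new=(3,3) → add node 2 parent=0 cost=3
3. q=(41,29) nearest=2 d=38 new=(6,6) → add node 3 parent=2 cost=6
4. q=(37,29) nearest=3 d=31 new=(9,9) → add node 4 parent=3 cost=9
5. q=(30,21) nearest=4 d=21 new=(12,12) → add node 5 parent=4 cost=12
6. q=(1,10) nearest=3 d=5 new=(3,9) → add node 6 parent=3 cost=9
7. q=(28,45) nearest=5 d=33 new=(15,15) → add node 7 parent=5 cost=15
8. q=(25,33) nearest=7 d=18 new=(18,18) → add node 8 parent=7 cost=18
9. q=(6,13) nearest=4 d=4 new=(6,12) → add node 9 parent=4 cost=12
10. q=(3,37) nearest=8 d=19 new=(15,21) → add node 10 parent=8 cost=21
11. q=(31,30) nearest=8 d=13 new=(21,21) → add node 11 parent=8 cost=21
12. q=(43,10) nearest=11 d=22 new=(24,18) → add node 12 parent=11 cost=24
13. q=(43,2) nearest=12 d=19 new=(27,15) → add node 13 parent=12 cost=27
14. q=(10,8) nearest=4 d=1 new=(10,8) → add node 14 parent=4 cost=10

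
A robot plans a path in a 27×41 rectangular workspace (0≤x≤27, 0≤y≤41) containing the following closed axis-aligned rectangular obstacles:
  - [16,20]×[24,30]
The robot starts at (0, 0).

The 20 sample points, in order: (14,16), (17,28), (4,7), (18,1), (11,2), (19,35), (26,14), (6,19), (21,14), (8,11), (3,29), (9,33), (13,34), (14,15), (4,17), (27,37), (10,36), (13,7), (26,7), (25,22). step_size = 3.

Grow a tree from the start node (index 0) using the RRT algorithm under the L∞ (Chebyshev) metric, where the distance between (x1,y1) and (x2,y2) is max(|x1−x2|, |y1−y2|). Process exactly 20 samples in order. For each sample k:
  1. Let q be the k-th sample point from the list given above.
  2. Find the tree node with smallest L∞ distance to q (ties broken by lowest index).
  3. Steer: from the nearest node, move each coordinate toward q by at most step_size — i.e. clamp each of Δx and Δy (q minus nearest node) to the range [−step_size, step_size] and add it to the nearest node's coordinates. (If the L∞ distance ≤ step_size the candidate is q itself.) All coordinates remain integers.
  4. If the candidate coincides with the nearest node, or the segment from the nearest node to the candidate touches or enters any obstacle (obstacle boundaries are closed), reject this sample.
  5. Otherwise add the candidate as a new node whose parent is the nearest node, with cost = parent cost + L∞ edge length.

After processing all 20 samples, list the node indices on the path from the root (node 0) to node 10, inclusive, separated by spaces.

1. q=(14,16) nearest=0 d=16 new=(3,3) → add node 1 parent=0 cost=3
2. q=(17,28) nearest=1 d=25 new=(6,6) → add node 2 parent=1 cost=6
3. q=(4,7) nearest=2 d=2 new=(4,7) → add node 3 parent=2 cost=8
4. q=(18,1) nearest=2 d=12 new=(9,3) → add node 4 parent=2 cost=9
5. q=(11,2) nearest=4 d=2 new=(11,2) → add node 5 parent=4 cost=11
6. q=(19,35) nearest=3 d=28 new=(7,10) → add node 6 parent=3 cost=11
7. q=(26,14) nearest=5 d=15 new=(14,5) → add node 7 parent=5 cost=14
8. q=(6,19) nearest=6 d=9 new=(6,13) → add node 8 parent=6 cost=14
9. q=(21,14) nearest=7 d=9 new=(17,8) → add node 9 parent=7 cost=17
10. q=(8,11) nearest=6 d=1 new=(8,11) → add node 10 parent=6 cost=12
11. q=(3,29) nearest=8 d=16 new=(3,16) → add node 11 parent=8 cost=17
12. q=(9,33) nearest=11 d=17 new=(6,19) → add node 12 parent=11 cost=20
13. q=(13,34) nearest=12 d=15 new=(9,22) → add node 13 parent=12 cost=23
14. q=(14,15) nearest=10 d=6 new=(11,14) → add node 14 parent=10 cost=15
15. q=(4,17) nearest=11 d=1 new=(4,17) → add node 15 parent=11 cost=18
16. q=(27,37) nearest=13 d=18 new=(12,25) → add node 16 parent=13 cost=26
17. q=(10,36) nearest=16 d=11 new=(10,28) → add node 17 parent=16 cost=29
18. q=(13,7) nearest=7 d=2 new=(13,7) → add node 18 parent=7 cost=16
19. q=(26,7) nearest=9 d=9 new=(20,7) → add node 19 parent=9 cost=20
20. q=(25,22) nearest=16 d=13 new=(15,22) → add node 20 parent=16 cost=29

Path: 0 1 2 3 6 10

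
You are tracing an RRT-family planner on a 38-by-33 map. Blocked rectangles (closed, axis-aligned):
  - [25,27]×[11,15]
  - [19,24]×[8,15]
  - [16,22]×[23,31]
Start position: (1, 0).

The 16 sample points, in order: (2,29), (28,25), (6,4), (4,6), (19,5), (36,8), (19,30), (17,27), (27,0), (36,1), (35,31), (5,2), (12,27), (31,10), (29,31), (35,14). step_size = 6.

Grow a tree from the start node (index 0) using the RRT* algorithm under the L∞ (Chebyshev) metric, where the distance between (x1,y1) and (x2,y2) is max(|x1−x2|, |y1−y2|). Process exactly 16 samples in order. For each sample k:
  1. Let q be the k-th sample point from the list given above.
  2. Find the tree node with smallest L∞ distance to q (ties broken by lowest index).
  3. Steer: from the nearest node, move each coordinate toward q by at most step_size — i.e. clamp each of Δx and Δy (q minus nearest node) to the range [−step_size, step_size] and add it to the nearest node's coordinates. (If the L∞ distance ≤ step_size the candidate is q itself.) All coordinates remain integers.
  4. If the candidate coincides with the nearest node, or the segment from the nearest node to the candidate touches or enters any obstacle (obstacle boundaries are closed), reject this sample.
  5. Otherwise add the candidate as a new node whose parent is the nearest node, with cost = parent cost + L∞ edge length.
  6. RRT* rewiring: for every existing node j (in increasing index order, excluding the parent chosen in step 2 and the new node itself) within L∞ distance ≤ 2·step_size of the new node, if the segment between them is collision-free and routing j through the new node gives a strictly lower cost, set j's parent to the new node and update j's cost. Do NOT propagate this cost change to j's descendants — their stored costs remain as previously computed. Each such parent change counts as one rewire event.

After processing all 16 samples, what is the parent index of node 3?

1. q=(2,29) nearest=0 d=29 new=(2,6) → add node 1 parent=0 cost=6
2. q=(28,25) nearest=1 d=26 new=(8,12) → add node 2 parent=1 cost=12
3. q=(6,4) nearest=1 d=4 new=(6,4) → add node 3 parent=1 cost=10
4. q=(4,6) nearest=1 d=2 new=(4,6) → add node 4 parent=1 cost=8
5. q=(19,5) nearest=2 d=11 new=(14,6) → add node 5 parent=2 cost=18
6. q=(36,8) nearest=5 d=22 new=(20,8) → blocked by [19,24]×[8,15], reject
7. q=(19,30) nearest=2 d=18 new=(14,18) → add node 6 parent=2 cost=18
8. q=(17,27) nearest=6 d=9 new=(17,24) → blocked by [16,22]×[23,31], reject
9. q=(27,0) nearest=5 d=13 new=(20,0) → add node 7 parent=5 cost=24
10. q=(36,1) nearest=7 d=16 new=(26,1) → add node 8 parent=7 cost=30
11. q=(35,31) nearest=6 d=21 new=(20,24) → blocked by [16,22]×[23,31], reject
12. q=(5,2) nearest=3 d=2 new=(5,2) → add node 9 parent=3 cost=12
13. q=(12,27) nearest=6 d=9 new=(12,24) → add node 10 parent=6 cost=24
14. q=(31,10) nearest=8 d=9 new=(31,7) → add node 11 parent=8 cost=36
15. q=(29,31) nearest=6 d=15 new=(20,24) → blocked by [16,22]×[23,31], reject
16. q=(35,14) nearest=11 d=7 new=(35,13) → add node 12 parent=11 cost=42

Parent of node 3: 1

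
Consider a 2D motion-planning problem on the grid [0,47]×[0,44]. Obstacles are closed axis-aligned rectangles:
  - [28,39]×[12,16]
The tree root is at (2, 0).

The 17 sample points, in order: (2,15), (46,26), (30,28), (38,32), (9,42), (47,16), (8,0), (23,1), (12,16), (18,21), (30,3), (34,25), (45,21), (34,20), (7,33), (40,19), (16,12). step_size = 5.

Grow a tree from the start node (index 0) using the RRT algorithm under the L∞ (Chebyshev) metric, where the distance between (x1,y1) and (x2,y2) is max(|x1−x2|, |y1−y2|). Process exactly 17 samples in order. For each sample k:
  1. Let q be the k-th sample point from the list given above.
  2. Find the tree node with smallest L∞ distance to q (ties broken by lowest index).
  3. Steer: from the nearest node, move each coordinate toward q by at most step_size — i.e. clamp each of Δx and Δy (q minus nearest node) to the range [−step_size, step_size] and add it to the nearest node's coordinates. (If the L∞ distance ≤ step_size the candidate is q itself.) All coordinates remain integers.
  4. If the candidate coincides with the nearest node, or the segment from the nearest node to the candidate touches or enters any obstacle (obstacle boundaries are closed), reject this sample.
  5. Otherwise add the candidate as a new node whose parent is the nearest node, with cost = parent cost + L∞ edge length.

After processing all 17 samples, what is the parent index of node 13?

Parent of node 13: 12

1. q=(2,15) nearest=0 d=15 new=(2,5) → add node 1 parent=0 cost=5
2. q=(46,26) nearest=0 d=44 new=(7,5) → add node 2 parent=0 cost=5
3. q=(30,28) nearest=2 d=23 new=(12,10) → add node 3 parent=2 cost=10
4. q=(38,32) nearest=3 d=26 new=(17,15) → add node 4 parent=3 cost=15
5. q=(9,42) nearest=4 d=27 new=(12,20) → add node 5 parent=4 cost=20
6. q=(47,16) nearest=4 d=30 new=(22,16) → add node 6 parent=4 cost=20
7. q=(8,0) nearest=2 d=5 new=(8,0) → add node 7 parent=2 cost=10
8. q=(23,1) nearest=3 d=11 new=(17,5) → add node 8 parent=3 cost=15
9. q=(12,16) nearest=5 d=4 new=(12,16) → add node 9 parent=5 cost=24
10. q=(18,21) nearest=6 d=5 new=(18,21) → add node 10 parent=6 cost=25
11. q=(30,3) nearest=4 d=13 new=(22,10) → add node 11 parent=4 cost=20
12. q=(34,25) nearest=6 d=12 new=(27,21) → add node 12 parent=6 cost=25
13. q=(45,21) nearest=12 d=18 new=(32,21) → add node 13 parent=12 cost=30
14. q=(34,20) nearest=13 d=2 new=(34,20) → add node 14 parent=13 cost=32
15. q=(7,33) nearest=10 d=12 new=(13,26) → add node 15 parent=10 cost=30
16. q=(40,19) nearest=14 d=6 new=(39,19) → add node 16 parent=14 cost=37
17. q=(16,12) nearest=4 d=3 new=(16,12) → add node 17 parent=4 cost=18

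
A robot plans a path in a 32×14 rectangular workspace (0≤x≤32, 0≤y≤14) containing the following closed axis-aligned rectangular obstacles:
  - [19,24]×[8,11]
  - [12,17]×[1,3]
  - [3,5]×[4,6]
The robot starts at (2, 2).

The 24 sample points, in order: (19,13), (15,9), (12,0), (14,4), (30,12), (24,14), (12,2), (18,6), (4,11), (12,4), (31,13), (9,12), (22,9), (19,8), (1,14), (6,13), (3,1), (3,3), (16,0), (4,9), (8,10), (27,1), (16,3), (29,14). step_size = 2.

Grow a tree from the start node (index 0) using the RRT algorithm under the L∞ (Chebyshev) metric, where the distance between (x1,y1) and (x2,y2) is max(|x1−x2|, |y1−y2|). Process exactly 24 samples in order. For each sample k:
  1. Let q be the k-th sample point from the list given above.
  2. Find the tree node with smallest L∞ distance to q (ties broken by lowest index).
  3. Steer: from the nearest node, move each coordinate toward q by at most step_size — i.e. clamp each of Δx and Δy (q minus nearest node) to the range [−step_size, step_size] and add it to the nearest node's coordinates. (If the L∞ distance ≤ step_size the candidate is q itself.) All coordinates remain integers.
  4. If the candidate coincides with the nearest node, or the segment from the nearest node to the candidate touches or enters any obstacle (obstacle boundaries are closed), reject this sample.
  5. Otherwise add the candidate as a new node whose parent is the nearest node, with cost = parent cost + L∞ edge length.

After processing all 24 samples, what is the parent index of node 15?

1. q=(19,13) nearest=0 d=17 new=(4,4) → blocked by [3,5]×[4,6], reject
2. q=(15,9) nearest=0 d=13 new=(4,4) → blocked by [3,5]×[4,6], reject
3. q=(12,0) nearest=0 d=10 new=(4,0) → add node 1 parent=0 cost=2
4. q=(14,4) nearest=1 d=10 new=(6,2) → add node 2 parent=1 cost=4
5. q=(30,12) nearest=2 d=24 new=(8,4) → add node 3 parent=2 cost=6
6. q=(24,14) nearest=3 d=16 new=(10,6) → add node 4 parent=3 cost=8
7. q=(12,2) nearest=3 d=4 new=(10,2) → add node 5 parent=3 cost=8
8. q=(18,6) nearest=4 d=8 new=(12,6) → add node 6 parent=4 cost=10
9. q=(4,11) nearest=4 d=6 new=(8,8) → add node 7 parent=4 cost=10
10. q=(12,4) nearest=4 d=2 new=(12,4) → add node 8 parent=4 cost=10
11. q=(31,13) nearest=6 d=19 new=(14,8) → add node 9 parent=6 cost=12
12. q=(9,12) nearest=7 d=4 new=(9,10) → add node 10 parent=7 cost=12
13. q=(22,9) nearest=9 d=8 new=(16,9) → add node 11 parent=9 cost=14
14. q=(19,8) nearest=11 d=3 new=(18,8) → add node 12 parent=11 cost=16
15. q=(1,14) nearest=7 d=7 new=(6,10) → add node 13 parent=7 cost=12
16. q=(6,13) nearest=10 d=3 new=(7,12) → add node 14 parent=10 cost=14
17. q=(3,1) nearest=0 d=1 new=(3,1) → add node 15 parent=0 cost=1
18. q=(3,3) nearest=0 d=1 new=(3,3) → add node 16 parent=0 cost=1
19. q=(16,0) nearest=8 d=4 new=(14,2) → blocked by [12,17]×[1,3], reject
20. q=(4,9) nearest=13 d=2 new=(4,9) → add node 17 parent=13 cost=14
21. q=(8,10) nearest=10 d=1 new=(8,10) → add node 18 parent=10 cost=13
22. q=(27,1) nearest=12 d=9 new=(20,6) → add node 19 parent=12 cost=18
23. q=(16,3) nearest=6 d=4 new=(14,4) → add node 20 parent=6 cost=12
24. q=(29,14) nearest=19 d=9 new=(22,8) → blocked by [19,24]×[8,11], reject

Parent of node 15: 0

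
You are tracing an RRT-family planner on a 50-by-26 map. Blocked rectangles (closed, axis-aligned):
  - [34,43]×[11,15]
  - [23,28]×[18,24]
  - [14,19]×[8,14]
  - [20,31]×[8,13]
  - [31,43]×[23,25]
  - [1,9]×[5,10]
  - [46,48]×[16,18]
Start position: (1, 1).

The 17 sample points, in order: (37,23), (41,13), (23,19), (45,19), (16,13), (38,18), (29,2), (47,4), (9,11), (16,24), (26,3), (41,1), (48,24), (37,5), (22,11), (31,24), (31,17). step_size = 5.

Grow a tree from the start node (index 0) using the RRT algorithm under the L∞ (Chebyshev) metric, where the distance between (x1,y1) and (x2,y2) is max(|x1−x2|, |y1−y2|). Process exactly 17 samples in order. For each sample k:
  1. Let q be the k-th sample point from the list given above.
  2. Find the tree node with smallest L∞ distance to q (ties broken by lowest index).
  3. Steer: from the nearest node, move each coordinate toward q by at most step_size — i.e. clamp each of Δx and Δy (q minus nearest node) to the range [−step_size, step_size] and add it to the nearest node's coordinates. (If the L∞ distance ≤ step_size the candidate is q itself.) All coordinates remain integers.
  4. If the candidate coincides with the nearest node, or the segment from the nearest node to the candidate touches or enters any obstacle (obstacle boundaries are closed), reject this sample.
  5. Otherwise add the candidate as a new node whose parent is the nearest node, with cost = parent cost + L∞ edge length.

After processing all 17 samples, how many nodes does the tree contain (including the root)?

Node count: 7

1. q=(37,23) nearest=0 d=36 new=(6,6) → blocked by [1,9]×[5,10], reject
2. q=(41,13) nearest=0 d=40 new=(6,6) → blocked by [1,9]×[5,10], reject
3. q=(23,19) nearest=0 d=22 new=(6,6) → blocked by [1,9]×[5,10], reject
4. q=(45,19) nearest=0 d=44 new=(6,6) → blocked by [1,9]×[5,10], reject
5. q=(16,13) nearest=0 d=15 new=(6,6) → blocked by [1,9]×[5,10], reject
6. q=(38,18) nearest=0 d=37 new=(6,6) → blocked by [1,9]×[5,10], reject
7. q=(29,2) nearest=0 d=28 new=(6,2) → add node 1 parent=0 cost=5
8. q=(47,4) nearest=1 d=41 new=(11,4) → add node 2 parent=1 cost=10
9. q=(9,11) nearest=2 d=7 new=(9,9) → blocked by [1,9]×[5,10], reject
10. q=(16,24) nearest=2 d=20 new=(16,9) → blocked by [14,19]×[8,14], reject
11. q=(26,3) nearest=2 d=15 new=(16,3) → add node 3 parent=2 cost=15
12. q=(41,1) nearest=3 d=25 new=(21,1) → add node 4 parent=3 cost=20
13. q=(48,24) nearest=4 d=27 new=(26,6) → add node 5 parent=4 cost=25
14. q=(37,5) nearest=5 d=11 new=(31,5) → add node 6 parent=5 cost=30
15. q=(22,11) nearest=5 d=5 new=(22,11) → blocked by [20,31]×[8,13], reject
16. q=(31,24) nearest=5 d=18 new=(31,11) → blocked by [20,31]×[8,13], reject
17. q=(31,17) nearest=5 d=11 new=(31,11) → blocked by [20,31]×[8,13], reject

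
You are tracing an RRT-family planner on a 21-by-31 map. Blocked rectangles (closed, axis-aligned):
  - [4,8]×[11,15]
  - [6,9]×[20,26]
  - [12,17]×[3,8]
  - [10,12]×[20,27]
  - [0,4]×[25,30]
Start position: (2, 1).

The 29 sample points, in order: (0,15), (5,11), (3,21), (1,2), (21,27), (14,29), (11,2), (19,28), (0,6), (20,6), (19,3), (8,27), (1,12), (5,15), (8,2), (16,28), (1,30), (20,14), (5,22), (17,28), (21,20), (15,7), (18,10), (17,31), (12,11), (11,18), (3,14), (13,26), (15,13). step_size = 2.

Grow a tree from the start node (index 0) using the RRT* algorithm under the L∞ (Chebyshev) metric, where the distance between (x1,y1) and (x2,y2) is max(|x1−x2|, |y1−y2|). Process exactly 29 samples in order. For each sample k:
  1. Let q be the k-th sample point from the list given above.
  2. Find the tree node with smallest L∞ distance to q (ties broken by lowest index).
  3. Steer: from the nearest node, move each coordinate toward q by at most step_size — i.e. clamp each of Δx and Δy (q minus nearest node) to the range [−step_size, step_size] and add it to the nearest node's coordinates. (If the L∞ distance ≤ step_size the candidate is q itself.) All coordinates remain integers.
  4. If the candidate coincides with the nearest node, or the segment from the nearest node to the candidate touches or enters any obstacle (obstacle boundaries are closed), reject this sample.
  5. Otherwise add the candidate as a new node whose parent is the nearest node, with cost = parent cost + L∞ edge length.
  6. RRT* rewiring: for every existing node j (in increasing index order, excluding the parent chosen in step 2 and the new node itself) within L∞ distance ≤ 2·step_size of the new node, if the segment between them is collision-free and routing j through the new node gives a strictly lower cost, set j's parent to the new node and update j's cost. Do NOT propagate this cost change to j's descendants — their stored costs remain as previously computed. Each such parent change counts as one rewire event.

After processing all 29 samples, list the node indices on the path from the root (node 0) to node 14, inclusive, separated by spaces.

1. q=(0,15) nearest=0 d=14 new=(0,3) → add node 1 parent=0 cost=2
2. q=(5,11) nearest=1 d=8 new=(2,5) → add node 2 parent=1 cost=4
3. q=(3,21) nearest=2 d=16 new=(3,7) → add node 3 parent=2 cost=6
4. q=(1,2) nearest=0 d=1 new=(1,2) → add node 4 parent=0 cost=1
5. q=(21,27) nearest=3 d=20 new=(5,9) → add node 5 parent=3 cost=8
6. q=(14,29) nearest=5 d=20 new=(7,11) → blocked by [4,8]×[11,15], reject
7. q=(11,2) nearest=5 d=7 new=(7,7) → add node 6 parent=5 cost=10
8. q=(19,28) nearest=5 d=19 new=(7,11) → blocked by [4,8]×[11,15], reject
9. q=(0,6) nearest=2 d=2 new=(0,6) → add node 7 parent=2 cost=6
10. q=(20,6) nearest=6 d=13 new=(9,6) → add node 8 parent=6 cost=12
11. q=(19,3) nearest=8 d=10 new=(11,4) → add node 9 parent=8 cost=14
12. q=(8,27) nearest=5 d=18 new=(7,11) → blocked by [4,8]×[11,15], reject
13. q=(1,12) nearest=5 d=4 new=(3,11) → add node 10 parent=5 cost=10
14. q=(5,15) nearest=10 d=4 new=(5,13) → blocked by [4,8]×[11,15], reject
15. q=(8,2) nearest=9 d=3 new=(9,2) → add node 11 parent=9 cost=16
16. q=(16,28) nearest=10 d=17 new=(5,13) → blocked by [4,8]×[11,15], reject
17. q=(1,30) nearest=10 d=19 new=(1,13) → add node 12 parent=10 cost=12
18. q=(20,14) nearest=9 d=10 new=(13,6) → blocked by [12,17]×[3,8], reject
19. q=(5,22) nearest=12 d=9 new=(3,15) → add node 13 parent=12 cost=14
20. q=(17,28) nearest=13 d=14 new=(5,17) → add node 14 parent=13 cost=16
21. q=(21,20) nearest=6 d=14 new=(9,9) → add node 15 parent=6 cost=12
22. q=(15,7) nearest=9 d=4 new=(13,6) → blocked by [12,17]×[3,8], reject
23. q=(18,10) nearest=9 d=7 new=(13,6) → blocked by [12,17]×[3,8], reject
24. q=(17,31) nearest=14 d=14 new=(7,19) → add node 16 parent=14 cost=18
25. q=(12,11) nearest=15 d=3 new=(11,11) → add node 17 parent=15 cost=14
26. q=(11,18) nearest=16 d=4 new=(9,18) → add node 18 parent=16 cost=20
27. q=(3,14) nearest=13 d=1 new=(3,14) → add node 19 parent=13 cost=15
28. q=(13,26) nearest=16 d=7 new=(9,21) → blocked by [6,9]×[20,26], reject
29. q=(15,13) nearest=17 d=4 new=(13,13) → add node 20 parent=17 cost=16

Path: 0 1 2 3 5 10 12 13 14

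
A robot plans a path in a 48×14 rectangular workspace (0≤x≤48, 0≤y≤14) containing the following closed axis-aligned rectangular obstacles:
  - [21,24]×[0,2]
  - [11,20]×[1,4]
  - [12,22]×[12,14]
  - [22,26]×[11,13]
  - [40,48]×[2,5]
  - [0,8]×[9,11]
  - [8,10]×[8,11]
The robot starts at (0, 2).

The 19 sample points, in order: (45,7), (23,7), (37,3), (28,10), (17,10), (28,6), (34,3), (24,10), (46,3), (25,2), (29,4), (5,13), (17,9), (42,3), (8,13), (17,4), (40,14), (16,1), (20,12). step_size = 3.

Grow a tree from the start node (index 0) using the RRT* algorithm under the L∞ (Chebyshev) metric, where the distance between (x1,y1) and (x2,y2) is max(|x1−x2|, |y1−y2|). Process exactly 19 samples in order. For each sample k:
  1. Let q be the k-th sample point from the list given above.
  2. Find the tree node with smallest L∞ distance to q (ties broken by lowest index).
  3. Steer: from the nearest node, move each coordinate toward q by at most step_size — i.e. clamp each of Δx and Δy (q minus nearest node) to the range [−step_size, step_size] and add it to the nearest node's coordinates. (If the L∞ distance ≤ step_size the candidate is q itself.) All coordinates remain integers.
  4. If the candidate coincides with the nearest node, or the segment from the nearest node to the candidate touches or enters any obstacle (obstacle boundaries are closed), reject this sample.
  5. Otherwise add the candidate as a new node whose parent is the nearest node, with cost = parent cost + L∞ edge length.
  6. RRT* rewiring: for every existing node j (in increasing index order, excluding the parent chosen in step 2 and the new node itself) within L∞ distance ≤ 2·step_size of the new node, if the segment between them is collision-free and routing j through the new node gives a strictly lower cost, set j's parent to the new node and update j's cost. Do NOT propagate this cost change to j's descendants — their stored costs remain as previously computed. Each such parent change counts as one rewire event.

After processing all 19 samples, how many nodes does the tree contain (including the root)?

1. q=(45,7) nearest=0 d=45 new=(3,5) → add node 1 parent=0 cost=3
2. q=(23,7) nearest=1 d=20 new=(6,7) → add node 2 parent=1 cost=6
3. q=(37,3) nearest=2 d=31 new=(9,4) → add node 3 parent=2 cost=9
4. q=(28,10) nearest=3 d=19 new=(12,7) → add node 4 parent=3 cost=12
5. q=(17,10) nearest=4 d=5 new=(15,10) → add node 5 parent=4 cost=15
6. q=(28,6) nearest=5 d=13 new=(18,7) → add node 6 parent=5 cost=18
7. q=(34,3) nearest=6 d=16 new=(21,4) → add node 7 parent=6 cost=21
8. q=(24,10) nearest=6 d=6 new=(21,10) → add node 8 parent=6 cost=21
9. q=(46,3) nearest=7 d=25 new=(24,3) → add node 9 parent=7 cost=24
10. q=(25,2) nearest=9 d=1 new=(25,2) → add node 10 parent=9 cost=25
11. q=(29,4) nearest=10 d=4 new=(28,4) → add node 11 parent=10 cost=28
12. q=(5,13) nearest=2 d=6 new=(5,10) → blocked by [0,8]×[9,11], reject
13. q=(17,9) nearest=5 d=2 new=(17,9) → add node 12 parent=5 cost=17
14. q=(42,3) nearest=11 d=14 new=(31,3) → add node 13 parent=11 cost=31
15. q=(8,13) nearest=2 d=6 new=(8,10) → blocked by [0,8]×[9,11], reject
16. q=(17,4) nearest=6 d=3 new=(17,4) → blocked by [11,20]×[1,4], reject
17. q=(40,14) nearest=13 d=11 new=(34,6) → add node 14 parent=13 cost=34
18. q=(16,1) nearest=7 d=5 new=(18,1) → blocked by [11,20]×[1,4], reject
19. q=(20,12) nearest=8 d=2 new=(20,12) → blocked by [12,22]×[12,14], reject

Node count: 15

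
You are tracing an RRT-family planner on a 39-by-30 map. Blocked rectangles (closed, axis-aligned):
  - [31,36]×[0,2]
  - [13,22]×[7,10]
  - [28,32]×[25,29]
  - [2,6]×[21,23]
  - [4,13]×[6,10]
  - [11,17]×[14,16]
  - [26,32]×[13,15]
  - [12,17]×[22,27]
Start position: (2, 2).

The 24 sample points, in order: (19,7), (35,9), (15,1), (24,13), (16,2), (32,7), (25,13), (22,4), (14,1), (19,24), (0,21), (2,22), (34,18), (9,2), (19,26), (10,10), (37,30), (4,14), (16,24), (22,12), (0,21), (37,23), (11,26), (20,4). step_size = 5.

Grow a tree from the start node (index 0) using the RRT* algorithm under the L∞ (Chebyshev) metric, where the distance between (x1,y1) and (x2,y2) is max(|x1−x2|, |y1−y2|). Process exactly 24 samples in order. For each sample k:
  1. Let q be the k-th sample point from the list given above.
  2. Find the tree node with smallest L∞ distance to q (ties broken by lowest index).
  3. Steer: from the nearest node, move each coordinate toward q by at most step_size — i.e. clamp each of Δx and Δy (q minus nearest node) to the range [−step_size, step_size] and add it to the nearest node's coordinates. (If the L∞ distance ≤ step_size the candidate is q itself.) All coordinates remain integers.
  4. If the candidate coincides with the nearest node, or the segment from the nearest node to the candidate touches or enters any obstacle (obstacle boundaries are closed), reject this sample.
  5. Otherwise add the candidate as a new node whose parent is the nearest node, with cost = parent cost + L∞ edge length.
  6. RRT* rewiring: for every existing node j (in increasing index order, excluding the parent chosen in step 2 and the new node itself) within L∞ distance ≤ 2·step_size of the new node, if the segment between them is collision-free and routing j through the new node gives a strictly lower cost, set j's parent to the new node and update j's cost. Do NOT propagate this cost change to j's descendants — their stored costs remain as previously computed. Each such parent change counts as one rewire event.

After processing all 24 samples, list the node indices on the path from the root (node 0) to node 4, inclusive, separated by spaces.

1. q=(19,7) nearest=0 d=17 new=(7,7) → blocked by [4,13]×[6,10], reject
2. q=(35,9) nearest=0 d=33 new=(7,7) → blocked by [4,13]×[6,10], reject
3. q=(15,1) nearest=0 d=13 new=(7,1) → add node 1 parent=0 cost=5
4. q=(24,13) nearest=1 d=17 new=(12,6) → blocked by [4,13]×[6,10], reject
5. q=(16,2) nearest=1 d=9 new=(12,2) → add node 2 parent=1 cost=10
6. q=(32,7) nearest=2 d=20 new=(17,7) → blocked by [13,22]×[7,10], reject
7. q=(25,13) nearest=2 d=13 new=(17,7) → blocked by [13,22]×[7,10], reject
8. q=(22,4) nearest=2 d=10 new=(17,4) → add node 3 parent=2 cost=15
9. q=(14,1) nearest=2 d=2 new=(14,1) → add node 4 parent=2 cost=12
10. q=(19,24) nearest=3 d=20 new=(19,9) → blocked by [13,22]×[7,10], reject
11. q=(0,21) nearest=3 d=17 new=(12,9) → blocked by [13,22]×[7,10], reject
12. q=(2,22) nearest=3 d=18 new=(12,9) → blocked by [13,22]×[7,10], reject
13. q=(34,18) nearest=3 d=17 new=(22,9) → blocked by [13,22]×[7,10], reject
14. q=(9,2) nearest=1 d=2 new=(9,2) → add node 5 parent=1 cost=7
15. q=(19,26) nearest=3 d=22 new=(19,9) → blocked by [13,22]×[7,10], reject
16. q=(10,10) nearest=3 d=7 new=(12,9) → blocked by [13,22]×[7,10], reject
17. q=(37,30) nearest=3 d=26 new=(22,9) → blocked by [13,22]×[7,10], reject
18. q=(4,14) nearest=0 d=12 new=(4,7) → blocked by [4,13]×[6,10], reject
19. q=(16,24) nearest=3 d=20 new=(16,9) → blocked by [13,22]×[7,10], reject
20. q=(22,12) nearest=3 d=8 new=(22,9) → blocked by [13,22]×[7,10], reject
21. q=(0,21) nearest=3 d=17 new=(12,9) → blocked by [13,22]×[7,10], reject
22. q=(37,23) nearest=3 d=20 new=(22,9) → blocked by [13,22]×[7,10], reject
23. q=(11,26) nearest=3 d=22 new=(12,9) → blocked by [13,22]×[7,10], reject
24. q=(20,4) nearest=3 d=3 new=(20,4) → add node 6 parent=3 cost=18

Path: 0 1 2 4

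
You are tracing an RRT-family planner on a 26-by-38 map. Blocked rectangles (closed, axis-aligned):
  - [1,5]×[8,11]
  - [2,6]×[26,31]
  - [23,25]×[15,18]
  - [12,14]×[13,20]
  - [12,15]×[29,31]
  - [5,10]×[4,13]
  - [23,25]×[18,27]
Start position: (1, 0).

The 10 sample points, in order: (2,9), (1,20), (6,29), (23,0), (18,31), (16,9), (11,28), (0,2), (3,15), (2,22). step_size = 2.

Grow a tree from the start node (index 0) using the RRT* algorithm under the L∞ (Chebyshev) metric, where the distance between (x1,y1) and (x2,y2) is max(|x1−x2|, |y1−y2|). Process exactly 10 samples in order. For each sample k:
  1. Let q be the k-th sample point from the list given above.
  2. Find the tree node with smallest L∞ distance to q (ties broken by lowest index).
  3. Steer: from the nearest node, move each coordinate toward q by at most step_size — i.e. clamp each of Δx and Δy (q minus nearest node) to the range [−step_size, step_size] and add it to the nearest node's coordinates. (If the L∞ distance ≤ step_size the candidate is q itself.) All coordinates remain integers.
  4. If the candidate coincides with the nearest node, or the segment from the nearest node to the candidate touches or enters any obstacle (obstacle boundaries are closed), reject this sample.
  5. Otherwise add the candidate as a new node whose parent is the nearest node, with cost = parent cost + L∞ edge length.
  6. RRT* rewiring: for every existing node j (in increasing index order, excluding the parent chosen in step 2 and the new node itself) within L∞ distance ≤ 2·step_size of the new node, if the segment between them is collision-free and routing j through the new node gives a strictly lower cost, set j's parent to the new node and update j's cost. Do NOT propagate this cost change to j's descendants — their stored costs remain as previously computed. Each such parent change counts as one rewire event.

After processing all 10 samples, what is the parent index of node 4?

1. q=(2,9) nearest=0 d=9 new=(2,2) → add node 1 parent=0 cost=2
2. q=(1,20) nearest=1 d=18 new=(1,4) → add node 2 parent=1 cost=4
3. q=(6,29) nearest=2 d=25 new=(3,6) → add node 3 parent=2 cost=6
4. q=(23,0) nearest=3 d=20 new=(5,4) → blocked by [5,10]×[4,13], reject
5. q=(18,31) nearest=3 d=25 new=(5,8) → blocked by [1,5]×[8,11], reject
6. q=(16,9) nearest=3 d=13 new=(5,8) → blocked by [1,5]×[8,11], reject
7. q=(11,28) nearest=3 d=22 new=(5,8) → blocked by [1,5]×[8,11], reject
8. q=(0,2) nearest=0 d=2 new=(0,2) → add node 4 parent=0 cost=2
9. q=(3,15) nearest=3 d=9 new=(3,8) → blocked by [1,5]×[8,11], reject
10. q=(2,22) nearest=3 d=16 new=(2,8) → blocked by [1,5]×[8,11], reject

Parent of node 4: 0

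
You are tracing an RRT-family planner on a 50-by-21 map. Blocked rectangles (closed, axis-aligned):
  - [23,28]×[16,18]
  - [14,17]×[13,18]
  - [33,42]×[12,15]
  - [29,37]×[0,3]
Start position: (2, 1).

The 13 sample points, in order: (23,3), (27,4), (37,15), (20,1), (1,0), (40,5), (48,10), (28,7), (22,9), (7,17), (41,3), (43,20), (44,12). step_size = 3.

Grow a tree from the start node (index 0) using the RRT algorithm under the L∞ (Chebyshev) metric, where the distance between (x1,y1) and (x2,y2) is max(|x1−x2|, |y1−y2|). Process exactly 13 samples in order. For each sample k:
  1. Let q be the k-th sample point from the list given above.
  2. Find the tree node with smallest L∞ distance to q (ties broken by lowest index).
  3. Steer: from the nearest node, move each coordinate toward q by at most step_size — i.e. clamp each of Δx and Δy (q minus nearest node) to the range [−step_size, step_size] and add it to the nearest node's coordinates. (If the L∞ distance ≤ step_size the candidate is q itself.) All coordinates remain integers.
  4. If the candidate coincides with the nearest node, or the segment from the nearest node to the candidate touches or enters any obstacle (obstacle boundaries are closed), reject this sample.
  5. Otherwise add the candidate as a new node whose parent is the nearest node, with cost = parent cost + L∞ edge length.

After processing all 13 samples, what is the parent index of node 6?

Parent of node 6: 4

1. q=(23,3) nearest=0 d=21 new=(5,3) → add node 1 parent=0 cost=3
2. q=(27,4) nearest=1 d=22 new=(8,4) → add node 2 parent=1 cost=6
3. q=(37,15) nearest=2 d=29 new=(11,7) → add node 3 parent=2 cost=9
4. q=(20,1) nearest=3 d=9 new=(14,4) → add node 4 parent=3 cost=12
5. q=(1,0) nearest=0 d=1 new=(1,0) → add node 5 parent=0 cost=1
6. q=(40,5) nearest=4 d=26 new=(17,5) → add node 6 parent=4 cost=15
7. q=(48,10) nearest=6 d=31 new=(20,8) → add node 7 parent=6 cost=18
8. q=(28,7) nearest=7 d=8 new=(23,7) → add node 8 parent=7 cost=21
9. q=(22,9) nearest=7 d=2 new=(22,9) → add node 9 parent=7 cost=20
10. q=(7,17) nearest=3 d=10 new=(8,10) → add node 10 parent=3 cost=12
11. q=(41,3) nearest=8 d=18 new=(26,4) → add node 11 parent=8 cost=24
12. q=(43,20) nearest=11 d=17 new=(29,7) → add node 12 parent=11 cost=27
13. q=(44,12) nearest=12 d=15 new=(32,10) → add node 13 parent=12 cost=30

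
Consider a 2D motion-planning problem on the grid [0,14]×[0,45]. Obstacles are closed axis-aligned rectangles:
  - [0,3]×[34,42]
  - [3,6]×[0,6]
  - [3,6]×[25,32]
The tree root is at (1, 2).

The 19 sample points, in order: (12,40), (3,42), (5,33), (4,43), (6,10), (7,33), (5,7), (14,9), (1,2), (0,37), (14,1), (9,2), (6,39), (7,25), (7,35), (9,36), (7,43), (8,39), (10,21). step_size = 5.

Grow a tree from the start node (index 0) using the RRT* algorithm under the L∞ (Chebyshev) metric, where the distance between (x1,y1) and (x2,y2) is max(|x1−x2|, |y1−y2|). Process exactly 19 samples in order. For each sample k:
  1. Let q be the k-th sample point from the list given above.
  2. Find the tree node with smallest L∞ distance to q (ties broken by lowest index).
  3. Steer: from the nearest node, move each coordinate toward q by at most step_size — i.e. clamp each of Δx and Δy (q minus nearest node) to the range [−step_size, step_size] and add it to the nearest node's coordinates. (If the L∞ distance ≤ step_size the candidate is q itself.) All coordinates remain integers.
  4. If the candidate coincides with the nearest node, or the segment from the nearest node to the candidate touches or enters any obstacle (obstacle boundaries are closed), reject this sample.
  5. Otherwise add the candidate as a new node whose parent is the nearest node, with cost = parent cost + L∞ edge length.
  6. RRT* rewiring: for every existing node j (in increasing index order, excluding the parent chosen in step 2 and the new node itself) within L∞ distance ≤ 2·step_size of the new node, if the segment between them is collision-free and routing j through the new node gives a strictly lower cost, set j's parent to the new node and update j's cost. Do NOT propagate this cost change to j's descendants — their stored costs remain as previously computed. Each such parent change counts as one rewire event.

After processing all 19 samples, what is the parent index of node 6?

Parent of node 6: 1

1. q=(12,40) nearest=0 d=38 new=(6,7) → blocked by [3,6]×[0,6], reject
2. q=(3,42) nearest=0 d=40 new=(3,7) → add node 1 parent=0 cost=5
3. q=(5,33) nearest=1 d=26 new=(5,12) → add node 2 parent=1 cost=10
4. q=(4,43) nearest=2 d=31 new=(4,17) → add node 3 parent=2 cost=15
5. q=(6,10) nearest=2 d=2 new=(6,10) → add node 4 parent=2 cost=12
6. q=(7,33) nearest=3 d=16 new=(7,22) → add node 5 parent=3 cost=20
7. q=(5,7) nearest=1 d=2 new=(5,7) → add node 6 parent=1 cost=7; rewire 4→6 (10<12)
8. q=(14,9) nearest=4 d=8 new=(11,9) → add node 7 parent=4 cost=15
9. q=(1,2) nearest=0 d=0 → coincident, reject
10. q=(0,37) nearest=5 d=15 new=(2,27) → blocked by [3,6]×[25,32], reject
11. q=(14,1) nearest=7 d=8 new=(14,4) → add node 8 parent=7 cost=20
12. q=(9,2) nearest=6 d=5 new=(9,2) → blocked by [3,6]×[0,6], reject
13. q=(6,39) nearest=5 d=17 new=(6,27) → blocked by [3,6]×[25,32], reject
14. q=(7,25) nearest=5 d=3 new=(7,25) → add node 9 parent=5 cost=23
15. q=(7,35) nearest=9 d=10 new=(7,30) → add node 10 parent=9 cost=28
16. q=(9,36) nearest=10 d=6 new=(9,35) → add node 11 parent=10 cost=33
17. q=(7,43) nearest=11 d=8 new=(7,40) → add node 12 parent=11 cost=38
18. q=(8,39) nearest=12 d=1 new=(8,39) → add node 13 parent=12 cost=39
19. q=(10,21) nearest=5 d=3 new=(10,21) → add node 14 parent=5 cost=23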